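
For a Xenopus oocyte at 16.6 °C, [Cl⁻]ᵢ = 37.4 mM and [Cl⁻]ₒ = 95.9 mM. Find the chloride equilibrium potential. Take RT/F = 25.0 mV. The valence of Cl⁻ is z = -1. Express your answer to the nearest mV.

-24 mV

E = (25.0/z) · ln([Cl⁻]_out/[Cl⁻]_in) with z = -1.
For an anion, dividing by z = -1 reverses the sign.
= (25.0/-1) · ln(95.9/37.4) = -25.00 · ln(2.564)
= -25.00 · (0.9416) = -23.54 mV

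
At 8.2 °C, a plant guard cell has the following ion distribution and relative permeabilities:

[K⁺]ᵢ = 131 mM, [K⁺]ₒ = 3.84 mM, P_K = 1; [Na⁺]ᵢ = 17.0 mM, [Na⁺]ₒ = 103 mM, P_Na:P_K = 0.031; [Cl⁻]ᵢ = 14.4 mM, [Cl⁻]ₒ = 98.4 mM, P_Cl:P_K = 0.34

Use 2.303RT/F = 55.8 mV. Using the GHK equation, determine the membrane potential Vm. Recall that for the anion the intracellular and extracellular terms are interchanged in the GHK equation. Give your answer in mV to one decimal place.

-63.7 mV

Vm = 55.8 · log₁₀[(Σ P·[cation]ₒ + Σ P·[anion]ᵢ) / (Σ P·[cation]ᵢ + Σ P·[anion]ₒ)]
Numerator = 1×3.84 + 0.031×103 + 0.34×14.4 = 11.93
Denominator = 1×131 + 0.031×17.0 + 0.34×98.4 = 165
Vm = 55.8 · log₁₀(0.072304) = 55.8 × (-1.1408) = -63.66 mV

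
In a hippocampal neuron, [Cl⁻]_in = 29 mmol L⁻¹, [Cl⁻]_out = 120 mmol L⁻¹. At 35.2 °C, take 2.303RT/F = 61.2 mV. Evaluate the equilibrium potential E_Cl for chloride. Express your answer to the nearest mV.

-38 mV

E = (61.2/z) · log₁₀([Cl⁻]_out/[Cl⁻]_in) with z = -1.
For an anion, dividing by z = -1 reverses the sign.
= (61.2/-1) · log₁₀(120/29) = -61.20 · log₁₀(4.138)
= -61.20 · (0.6168) = -37.75 mV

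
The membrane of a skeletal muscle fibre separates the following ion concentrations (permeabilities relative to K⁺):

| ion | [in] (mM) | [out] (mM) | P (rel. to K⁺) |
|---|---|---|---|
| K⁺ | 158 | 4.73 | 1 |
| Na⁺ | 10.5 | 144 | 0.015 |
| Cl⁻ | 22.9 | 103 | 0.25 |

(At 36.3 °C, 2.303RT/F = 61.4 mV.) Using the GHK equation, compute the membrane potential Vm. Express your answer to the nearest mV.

Vm = 61.4 · log₁₀[(Σ P·[cation]ₒ + Σ P·[anion]ᵢ) / (Σ P·[cation]ᵢ + Σ P·[anion]ₒ)]
Numerator = 1×4.73 + 0.015×144 + 0.25×22.9 = 12.62
Denominator = 1×158 + 0.015×10.5 + 0.25×103 = 183.9
Vm = 61.4 · log₁₀(0.068594) = 61.4 × (-1.1637) = -71.45 mV

-71 mV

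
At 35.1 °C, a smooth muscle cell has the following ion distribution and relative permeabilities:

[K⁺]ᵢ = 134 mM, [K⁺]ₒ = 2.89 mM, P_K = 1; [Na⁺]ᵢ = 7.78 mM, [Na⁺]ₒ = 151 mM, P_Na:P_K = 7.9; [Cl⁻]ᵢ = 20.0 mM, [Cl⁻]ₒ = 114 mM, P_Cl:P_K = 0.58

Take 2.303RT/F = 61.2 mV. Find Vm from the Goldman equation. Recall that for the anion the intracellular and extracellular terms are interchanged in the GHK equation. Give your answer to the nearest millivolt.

Vm = 61.2 · log₁₀[(Σ P·[cation]ₒ + Σ P·[anion]ᵢ) / (Σ P·[cation]ᵢ + Σ P·[anion]ₒ)]
Numerator = 1×2.89 + 7.9×151 + 0.58×20.0 = 1207
Denominator = 1×134 + 7.9×7.78 + 0.58×114 = 261.6
Vm = 61.2 · log₁₀(4.6157) = 61.2 × (0.6642) = 40.65 mV

41 mV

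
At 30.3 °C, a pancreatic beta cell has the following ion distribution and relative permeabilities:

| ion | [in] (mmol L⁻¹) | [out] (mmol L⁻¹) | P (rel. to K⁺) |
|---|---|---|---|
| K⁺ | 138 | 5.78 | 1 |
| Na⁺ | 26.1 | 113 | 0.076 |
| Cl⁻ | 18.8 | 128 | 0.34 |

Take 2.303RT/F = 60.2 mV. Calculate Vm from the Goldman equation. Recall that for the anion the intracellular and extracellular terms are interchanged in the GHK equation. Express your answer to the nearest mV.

-57 mV

Vm = 60.2 · log₁₀[(Σ P·[cation]ₒ + Σ P·[anion]ᵢ) / (Σ P·[cation]ᵢ + Σ P·[anion]ₒ)]
Numerator = 1×5.78 + 0.076×113 + 0.34×18.8 = 20.76
Denominator = 1×138 + 0.076×26.1 + 0.34×128 = 183.5
Vm = 60.2 · log₁₀(0.11313) = 60.2 × (-0.9464) = -56.97 mV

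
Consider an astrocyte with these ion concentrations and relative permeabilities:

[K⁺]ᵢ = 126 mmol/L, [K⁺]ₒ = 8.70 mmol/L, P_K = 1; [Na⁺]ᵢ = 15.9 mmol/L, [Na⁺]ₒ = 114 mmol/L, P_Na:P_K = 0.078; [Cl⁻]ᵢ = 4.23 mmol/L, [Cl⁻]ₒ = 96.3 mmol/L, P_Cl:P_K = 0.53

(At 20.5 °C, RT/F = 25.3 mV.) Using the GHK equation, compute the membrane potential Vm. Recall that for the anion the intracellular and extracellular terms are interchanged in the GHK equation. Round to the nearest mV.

-56 mV

Vm = 25.3 · ln[(Σ P·[cation]ₒ + Σ P·[anion]ᵢ) / (Σ P·[cation]ᵢ + Σ P·[anion]ₒ)]
Numerator = 1×8.70 + 0.078×114 + 0.53×4.23 = 19.83
Denominator = 1×126 + 0.078×15.9 + 0.53×96.3 = 178.3
Vm = 25.3 · ln(0.11125) = 25.3 × (-2.1960) = -55.56 mV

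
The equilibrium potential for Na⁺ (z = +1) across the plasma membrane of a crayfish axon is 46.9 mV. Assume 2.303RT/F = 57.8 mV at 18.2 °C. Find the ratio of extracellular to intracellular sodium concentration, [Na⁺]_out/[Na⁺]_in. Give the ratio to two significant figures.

log₁₀([out]/[in]) = E·z/(57.8) = 46.9 × 1 / 57.8 = 0.8114
[out]/[in] = 10^(0.8114) = 6.478

6.5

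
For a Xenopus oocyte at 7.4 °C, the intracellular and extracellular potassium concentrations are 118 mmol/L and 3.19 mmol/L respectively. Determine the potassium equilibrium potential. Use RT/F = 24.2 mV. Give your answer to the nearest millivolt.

E = (24.2/z) · ln([K⁺]_out/[K⁺]_in) with z = +1.
= (24.2/1) · ln(3.19/118) = 24.20 · ln(0.02703)
= 24.20 · (-3.6107) = -87.38 mV

-87 mV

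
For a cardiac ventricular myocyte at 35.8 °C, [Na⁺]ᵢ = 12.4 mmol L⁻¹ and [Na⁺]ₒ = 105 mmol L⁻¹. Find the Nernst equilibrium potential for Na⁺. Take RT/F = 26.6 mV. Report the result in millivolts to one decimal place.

E = (26.6/z) · ln([Na⁺]_out/[Na⁺]_in) with z = +1.
= (26.6/1) · ln(105/12.4) = 26.60 · ln(8.468)
= 26.60 · (2.1363) = 56.82 mV

56.8 mV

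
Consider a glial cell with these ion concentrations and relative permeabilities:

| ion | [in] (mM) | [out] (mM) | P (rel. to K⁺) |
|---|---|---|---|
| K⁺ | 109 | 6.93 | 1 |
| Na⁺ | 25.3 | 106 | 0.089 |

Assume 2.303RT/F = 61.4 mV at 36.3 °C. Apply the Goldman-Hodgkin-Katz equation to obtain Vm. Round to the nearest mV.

Vm = 61.4 · log₁₀[(Σ P·[cation]ₒ + Σ P·[anion]ᵢ) / (Σ P·[cation]ᵢ + Σ P·[anion]ₒ)]
Numerator = 1×6.93 + 0.089×106 = 16.36
Denominator = 1×109 + 0.089×25.3 = 111.3
Vm = 61.4 · log₁₀(0.14709) = 61.4 × (-0.8324) = -51.11 mV

-51 mV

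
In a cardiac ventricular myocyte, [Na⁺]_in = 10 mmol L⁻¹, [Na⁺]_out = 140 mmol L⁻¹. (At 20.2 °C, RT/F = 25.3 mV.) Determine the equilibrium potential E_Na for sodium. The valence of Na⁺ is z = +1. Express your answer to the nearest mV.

67 mV

E = (25.3/z) · ln([Na⁺]_out/[Na⁺]_in) with z = +1.
= (25.3/1) · ln(140/10) = 25.30 · ln(14)
= 25.30 · (2.6391) = 66.77 mV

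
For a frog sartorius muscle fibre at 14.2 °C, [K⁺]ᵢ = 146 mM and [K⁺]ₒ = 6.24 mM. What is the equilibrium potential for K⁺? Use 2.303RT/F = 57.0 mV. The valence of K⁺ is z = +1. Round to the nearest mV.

-78 mV

E = (57.0/z) · log₁₀([K⁺]_out/[K⁺]_in) with z = +1.
= (57.0/1) · log₁₀(6.24/146) = 57.00 · log₁₀(0.04274)
= 57.00 · (-1.3692) = -78.04 mV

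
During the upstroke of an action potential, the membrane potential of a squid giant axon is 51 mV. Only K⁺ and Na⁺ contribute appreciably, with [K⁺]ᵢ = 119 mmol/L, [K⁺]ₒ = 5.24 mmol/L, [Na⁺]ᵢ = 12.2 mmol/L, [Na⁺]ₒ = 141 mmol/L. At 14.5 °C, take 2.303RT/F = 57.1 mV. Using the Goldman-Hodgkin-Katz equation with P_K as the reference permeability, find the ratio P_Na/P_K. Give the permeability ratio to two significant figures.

20

Let α = P_Na/P_K. GHK: Vm = 57.1·log₁₀[(Kₒ + α·Naₒ)/(Kᵢ + α·Naᵢ)].
10^(Vm/57.1) = 10^(51.0/57.1) = 7.8193
So 7.8193·(Kᵢ + α·Naᵢ) = Kₒ + α·Naₒ → α = (7.8193·119.0 − 5.24) / (141.0 − 7.8193·12.2)
α = (930.5 − 5.24) / (141.0 − 95.4) = 925.3/45.6 = 20.29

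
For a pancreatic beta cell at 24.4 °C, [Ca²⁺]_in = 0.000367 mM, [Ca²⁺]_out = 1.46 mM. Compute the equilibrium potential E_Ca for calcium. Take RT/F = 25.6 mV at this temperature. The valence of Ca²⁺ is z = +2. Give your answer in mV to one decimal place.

E = (25.6/z) · ln([Ca²⁺]_out/[Ca²⁺]_in) with z = +2.
= (25.6/2) · ln(1.46/0.000367) = 12.80 · ln(3978)
= 12.80 · (8.2886) = 106.09 mV

106.1 mV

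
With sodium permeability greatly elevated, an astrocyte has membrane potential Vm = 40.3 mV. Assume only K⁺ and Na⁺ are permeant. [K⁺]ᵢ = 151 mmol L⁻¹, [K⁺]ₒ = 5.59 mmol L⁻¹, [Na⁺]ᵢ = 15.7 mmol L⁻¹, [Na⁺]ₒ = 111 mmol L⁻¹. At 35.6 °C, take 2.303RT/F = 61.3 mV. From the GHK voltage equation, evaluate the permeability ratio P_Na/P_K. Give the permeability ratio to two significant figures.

17

Let α = P_Na/P_K. GHK: Vm = 61.3·log₁₀[(Kₒ + α·Naₒ)/(Kᵢ + α·Naᵢ)].
10^(Vm/61.3) = 10^(40.3/61.3) = 4.5438
So 4.5438·(Kᵢ + α·Naᵢ) = Kₒ + α·Naₒ → α = (4.5438·151.0 − 5.59) / (111.0 − 4.5438·15.7)
α = (686.1 − 5.59) / (111.0 − 71.34) = 680.5/39.66 = 17.16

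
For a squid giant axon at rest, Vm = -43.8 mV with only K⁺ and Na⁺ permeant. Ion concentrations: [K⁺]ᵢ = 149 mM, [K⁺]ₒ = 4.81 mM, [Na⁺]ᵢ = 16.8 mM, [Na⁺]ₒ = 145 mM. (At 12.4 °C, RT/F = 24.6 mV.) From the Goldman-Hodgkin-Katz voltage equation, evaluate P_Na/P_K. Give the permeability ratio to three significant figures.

0.143

Let α = P_Na/P_K. GHK: Vm = 24.6·ln[(Kₒ + α·Naₒ)/(Kᵢ + α·Naᵢ)].
e^(Vm/24.6) = e^(-43.8/24.6) = 0.16856
So 0.16856·(Kᵢ + α·Naᵢ) = Kₒ + α·Naₒ → α = (0.16856·149.0 − 4.81) / (145.0 − 0.16856·16.8)
α = (25.11 − 4.81) / (145.0 − 2.832) = 20.3/142.2 = 0.1428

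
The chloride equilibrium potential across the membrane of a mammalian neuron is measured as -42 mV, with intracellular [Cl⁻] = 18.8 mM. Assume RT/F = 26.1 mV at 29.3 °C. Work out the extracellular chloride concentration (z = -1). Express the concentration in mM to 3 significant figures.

Nernst: E = (26.1/-1) · ln([out]/[in]), so ln([out]/[in]) = -42.0 × -1 / 26.1 = 1.6092.
[out]/[in] = e^(1.6092) = 4.999.
[out] = 4.999 × 18.8 = 93.98 mM.

94.0 mM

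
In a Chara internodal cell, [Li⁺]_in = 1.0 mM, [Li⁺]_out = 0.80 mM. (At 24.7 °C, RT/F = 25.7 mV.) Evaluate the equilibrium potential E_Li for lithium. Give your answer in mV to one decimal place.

-5.7 mV

E = (25.7/z) · ln([Li⁺]_out/[Li⁺]_in) with z = +1.
= (25.7/1) · ln(0.80/1.0) = 25.70 · ln(0.8)
= 25.70 · (-0.2231) = -5.73 mV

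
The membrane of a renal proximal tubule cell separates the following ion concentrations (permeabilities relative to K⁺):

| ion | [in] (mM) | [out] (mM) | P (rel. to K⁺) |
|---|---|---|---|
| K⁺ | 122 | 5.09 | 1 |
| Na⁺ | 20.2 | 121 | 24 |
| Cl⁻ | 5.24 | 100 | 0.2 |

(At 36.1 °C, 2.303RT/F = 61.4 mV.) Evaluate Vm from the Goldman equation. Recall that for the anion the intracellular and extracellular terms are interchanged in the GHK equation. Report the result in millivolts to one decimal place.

40.9 mV

Vm = 61.4 · log₁₀[(Σ P·[cation]ₒ + Σ P·[anion]ᵢ) / (Σ P·[cation]ᵢ + Σ P·[anion]ₒ)]
Numerator = 1×5.09 + 24×121 + 0.2×5.24 = 2910
Denominator = 1×122 + 24×20.2 + 0.2×100 = 626.8
Vm = 61.4 · log₁₀(4.6428) = 61.4 × (0.6668) = 40.94 mV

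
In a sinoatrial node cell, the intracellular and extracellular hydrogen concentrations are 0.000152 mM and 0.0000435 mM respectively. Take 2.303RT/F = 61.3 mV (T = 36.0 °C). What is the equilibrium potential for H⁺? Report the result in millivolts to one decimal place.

-33.3 mV

E = (61.3/z) · log₁₀([H⁺]_out/[H⁺]_in) with z = +1.
= (61.3/1) · log₁₀(0.0000435/0.000152) = 61.30 · log₁₀(0.2862)
= 61.30 · (-0.5434) = -33.31 mV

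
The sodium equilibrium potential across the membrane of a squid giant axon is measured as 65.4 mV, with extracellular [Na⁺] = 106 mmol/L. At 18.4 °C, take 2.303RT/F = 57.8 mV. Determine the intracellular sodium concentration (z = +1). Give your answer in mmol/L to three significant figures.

Nernst: E = (57.8/1) · log₁₀([out]/[in]), so log₁₀([out]/[in]) = 65.4 × 1 / 57.8 = 1.1315.
[out]/[in] = 10^(1.1315) = 13.54.
[in] = 106 / 13.54 = 7.831 mmol/L.

7.83 mmol/L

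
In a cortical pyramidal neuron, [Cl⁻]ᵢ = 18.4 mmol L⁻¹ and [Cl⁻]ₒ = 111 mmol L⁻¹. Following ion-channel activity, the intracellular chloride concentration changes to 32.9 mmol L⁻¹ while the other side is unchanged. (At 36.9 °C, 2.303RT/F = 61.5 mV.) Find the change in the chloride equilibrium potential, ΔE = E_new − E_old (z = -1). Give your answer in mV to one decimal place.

15.5 mV

E_old = (61.5/-1)·log₁₀(111/18.4) = -48.00 mV
E_new = (61.5/-1)·log₁₀(111/32.9) = -32.48 mV
ΔE = -32.48 − (-48.00) = 15.52 mV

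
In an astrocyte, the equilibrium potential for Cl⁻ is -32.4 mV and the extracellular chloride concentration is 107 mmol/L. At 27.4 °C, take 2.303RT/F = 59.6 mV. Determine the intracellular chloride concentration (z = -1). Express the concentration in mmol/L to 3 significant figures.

Nernst: E = (59.6/-1) · log₁₀([out]/[in]), so log₁₀([out]/[in]) = -32.4 × -1 / 59.6 = 0.5436.
[out]/[in] = 10^(0.5436) = 3.496.
[in] = 107 / 3.496 = 30.6 mmol/L.

30.6 mmol/L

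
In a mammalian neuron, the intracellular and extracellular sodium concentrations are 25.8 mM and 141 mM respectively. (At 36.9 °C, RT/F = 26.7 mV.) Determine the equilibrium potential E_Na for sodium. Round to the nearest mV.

45 mV

E = (26.7/z) · ln([Na⁺]_out/[Na⁺]_in) with z = +1.
= (26.7/1) · ln(141/25.8) = 26.70 · ln(5.465)
= 26.70 · (1.6984) = 45.35 mV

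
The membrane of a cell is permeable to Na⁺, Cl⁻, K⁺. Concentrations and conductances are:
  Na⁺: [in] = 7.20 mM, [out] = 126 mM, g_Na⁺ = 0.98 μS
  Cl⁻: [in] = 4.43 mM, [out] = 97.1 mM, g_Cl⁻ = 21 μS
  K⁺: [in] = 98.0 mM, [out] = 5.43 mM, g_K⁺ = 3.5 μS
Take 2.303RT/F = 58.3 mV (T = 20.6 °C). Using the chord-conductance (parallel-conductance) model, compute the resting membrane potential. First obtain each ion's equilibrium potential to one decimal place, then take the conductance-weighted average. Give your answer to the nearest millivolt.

-72 mV

E_Na⁺ = (58.3/1)·log₁₀(126/7.20) = 72.5 mV
E_Cl⁻ = (58.3/-1)·log₁₀(97.1/4.43) = -78.2 mV
E_K⁺ = (58.3/1)·log₁₀(5.43/98.0) = -73.2 mV
Vm = (Σ gᵢEᵢ)/(Σ gᵢ) = (0.98·72.5 + 21·-78.2 + 3.5·-73.2) / (0.98 + 21 + 3.5)
= -1827.35 / 25.48 = -71.72 mV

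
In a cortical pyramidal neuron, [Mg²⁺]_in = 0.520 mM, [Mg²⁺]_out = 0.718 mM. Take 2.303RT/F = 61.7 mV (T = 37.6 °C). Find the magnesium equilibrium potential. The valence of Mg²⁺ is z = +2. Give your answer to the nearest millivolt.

4 mV

E = (61.7/z) · log₁₀([Mg²⁺]_out/[Mg²⁺]_in) with z = +2.
= (61.7/2) · log₁₀(0.718/0.520) = 30.85 · log₁₀(1.381)
= 30.85 · (0.1401) = 4.32 mV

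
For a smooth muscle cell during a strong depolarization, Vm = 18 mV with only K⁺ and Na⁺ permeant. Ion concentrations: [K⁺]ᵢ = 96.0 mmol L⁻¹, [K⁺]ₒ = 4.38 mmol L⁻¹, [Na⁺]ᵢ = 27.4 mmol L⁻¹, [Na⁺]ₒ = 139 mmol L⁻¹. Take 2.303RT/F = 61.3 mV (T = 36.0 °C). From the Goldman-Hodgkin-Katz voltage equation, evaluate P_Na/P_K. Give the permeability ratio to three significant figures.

2.17

Let α = P_Na/P_K. GHK: Vm = 61.3·log₁₀[(Kₒ + α·Naₒ)/(Kᵢ + α·Naᵢ)].
10^(Vm/61.3) = 10^(18.0/61.3) = 1.9662
So 1.9662·(Kᵢ + α·Naᵢ) = Kₒ + α·Naₒ → α = (1.9662·96.0 − 4.38) / (139.0 − 1.9662·27.4)
α = (188.8 − 4.38) / (139.0 − 53.88) = 184.4/85.12 = 2.166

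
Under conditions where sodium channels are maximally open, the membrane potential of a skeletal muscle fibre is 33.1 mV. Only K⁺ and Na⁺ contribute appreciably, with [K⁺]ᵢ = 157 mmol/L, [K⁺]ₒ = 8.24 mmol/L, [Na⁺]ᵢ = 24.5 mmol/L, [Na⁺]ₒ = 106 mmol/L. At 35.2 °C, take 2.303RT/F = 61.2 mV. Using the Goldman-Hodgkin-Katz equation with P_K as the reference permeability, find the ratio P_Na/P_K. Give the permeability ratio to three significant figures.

25.7

Let α = P_Na/P_K. GHK: Vm = 61.2·log₁₀[(Kₒ + α·Naₒ)/(Kᵢ + α·Naᵢ)].
10^(Vm/61.2) = 10^(33.1/61.2) = 3.4742
So 3.4742·(Kᵢ + α·Naᵢ) = Kₒ + α·Naₒ → α = (3.4742·157.0 − 8.24) / (106.0 − 3.4742·24.5)
α = (545.4 − 8.24) / (106.0 − 85.12) = 537.2/20.88 = 25.72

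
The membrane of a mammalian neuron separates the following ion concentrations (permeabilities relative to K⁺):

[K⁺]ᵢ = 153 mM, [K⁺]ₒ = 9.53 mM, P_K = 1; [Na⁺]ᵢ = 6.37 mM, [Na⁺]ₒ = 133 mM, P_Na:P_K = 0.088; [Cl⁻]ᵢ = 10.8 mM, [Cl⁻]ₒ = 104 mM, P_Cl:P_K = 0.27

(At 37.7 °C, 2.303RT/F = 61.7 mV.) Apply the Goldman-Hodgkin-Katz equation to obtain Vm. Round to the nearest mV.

-54 mV

Vm = 61.7 · log₁₀[(Σ P·[cation]ₒ + Σ P·[anion]ᵢ) / (Σ P·[cation]ᵢ + Σ P·[anion]ₒ)]
Numerator = 1×9.53 + 0.088×133 + 0.27×10.8 = 24.15
Denominator = 1×153 + 0.088×6.37 + 0.27×104 = 181.6
Vm = 61.7 · log₁₀(0.13295) = 61.7 × (-0.8763) = -54.07 mV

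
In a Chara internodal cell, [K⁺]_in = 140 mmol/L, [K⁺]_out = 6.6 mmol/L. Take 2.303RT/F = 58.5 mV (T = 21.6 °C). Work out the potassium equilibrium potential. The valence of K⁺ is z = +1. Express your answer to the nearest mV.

-78 mV

E = (58.5/z) · log₁₀([K⁺]_out/[K⁺]_in) with z = +1.
= (58.5/1) · log₁₀(6.6/140) = 58.50 · log₁₀(0.04714)
= 58.50 · (-1.3266) = -77.61 mV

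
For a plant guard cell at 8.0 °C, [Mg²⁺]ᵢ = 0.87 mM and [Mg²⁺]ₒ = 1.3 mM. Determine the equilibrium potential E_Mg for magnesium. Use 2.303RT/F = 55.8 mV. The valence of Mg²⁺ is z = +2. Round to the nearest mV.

E = (55.8/z) · log₁₀([Mg²⁺]_out/[Mg²⁺]_in) with z = +2.
= (55.8/2) · log₁₀(1.3/0.87) = 27.90 · log₁₀(1.494)
= 27.90 · (0.1744) = 4.87 mV

5 mV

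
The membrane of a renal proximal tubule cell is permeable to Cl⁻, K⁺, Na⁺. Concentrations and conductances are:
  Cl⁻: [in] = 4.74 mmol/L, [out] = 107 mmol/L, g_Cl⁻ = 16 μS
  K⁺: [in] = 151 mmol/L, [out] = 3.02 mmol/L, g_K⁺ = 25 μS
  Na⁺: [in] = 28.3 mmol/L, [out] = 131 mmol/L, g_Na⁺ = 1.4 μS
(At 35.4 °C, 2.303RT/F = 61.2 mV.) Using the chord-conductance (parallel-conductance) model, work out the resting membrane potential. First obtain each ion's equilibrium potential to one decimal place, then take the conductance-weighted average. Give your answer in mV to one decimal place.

-91.2 mV

E_Cl⁻ = (61.2/-1)·log₁₀(107/4.74) = -82.8 mV
E_K⁺ = (61.2/1)·log₁₀(3.02/151) = -104.0 mV
E_Na⁺ = (61.2/1)·log₁₀(131/28.3) = 40.7 mV
Vm = (Σ gᵢEᵢ)/(Σ gᵢ) = (16·-82.8 + 25·-104.0 + 1.4·40.7) / (16 + 25 + 1.4)
= -3867.82 / 42.4 = -91.22 mV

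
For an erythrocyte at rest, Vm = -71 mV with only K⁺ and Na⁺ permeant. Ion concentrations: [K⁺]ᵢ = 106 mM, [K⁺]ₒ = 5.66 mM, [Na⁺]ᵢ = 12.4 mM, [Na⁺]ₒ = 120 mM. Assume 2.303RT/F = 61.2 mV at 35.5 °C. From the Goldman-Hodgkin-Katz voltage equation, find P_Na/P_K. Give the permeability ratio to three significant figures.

0.0140

Let α = P_Na/P_K. GHK: Vm = 61.2·log₁₀[(Kₒ + α·Naₒ)/(Kᵢ + α·Naᵢ)].
10^(Vm/61.2) = 10^(-71.0/61.2) = 0.069162
So 0.069162·(Kᵢ + α·Naᵢ) = Kₒ + α·Naₒ → α = (0.069162·106.0 − 5.66) / (120.0 − 0.069162·12.4)
α = (7.331 − 5.66) / (120.0 − 0.8576) = 1.671/119.1 = 0.01403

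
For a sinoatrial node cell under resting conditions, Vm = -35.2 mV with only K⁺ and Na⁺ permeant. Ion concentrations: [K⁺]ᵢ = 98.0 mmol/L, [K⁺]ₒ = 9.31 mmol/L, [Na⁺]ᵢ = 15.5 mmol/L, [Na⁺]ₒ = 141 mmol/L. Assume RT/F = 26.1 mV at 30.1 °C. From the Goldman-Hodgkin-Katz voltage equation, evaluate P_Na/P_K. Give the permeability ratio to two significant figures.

0.12

Let α = P_Na/P_K. GHK: Vm = 26.1·ln[(Kₒ + α·Naₒ)/(Kᵢ + α·Naᵢ)].
e^(Vm/26.1) = e^(-35.2/26.1) = 0.25959
So 0.25959·(Kᵢ + α·Naᵢ) = Kₒ + α·Naₒ → α = (0.25959·98.0 − 9.31) / (141.0 − 0.25959·15.5)
α = (25.44 − 9.31) / (141.0 − 4.024) = 16.13/137 = 0.1178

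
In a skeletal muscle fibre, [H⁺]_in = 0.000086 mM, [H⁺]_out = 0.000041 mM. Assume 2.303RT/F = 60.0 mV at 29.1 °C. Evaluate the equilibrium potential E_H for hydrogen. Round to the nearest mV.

E = (60.0/z) · log₁₀([H⁺]_out/[H⁺]_in) with z = +1.
= (60.0/1) · log₁₀(0.000041/0.000086) = 60.00 · log₁₀(0.4767)
= 60.00 · (-0.3217) = -19.30 mV

-19 mV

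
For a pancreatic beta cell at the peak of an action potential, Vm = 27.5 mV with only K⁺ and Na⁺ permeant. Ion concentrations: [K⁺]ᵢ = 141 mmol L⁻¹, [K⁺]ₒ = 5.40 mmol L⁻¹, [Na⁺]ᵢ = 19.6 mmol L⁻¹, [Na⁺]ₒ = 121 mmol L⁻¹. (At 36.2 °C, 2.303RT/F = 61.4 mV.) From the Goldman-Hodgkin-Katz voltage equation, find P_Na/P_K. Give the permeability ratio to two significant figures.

Let α = P_Na/P_K. GHK: Vm = 61.4·log₁₀[(Kₒ + α·Naₒ)/(Kᵢ + α·Naᵢ)].
10^(Vm/61.4) = 10^(27.5/61.4) = 2.8047
So 2.8047·(Kᵢ + α·Naᵢ) = Kₒ + α·Naₒ → α = (2.8047·141.0 − 5.4) / (121.0 − 2.8047·19.6)
α = (395.5 − 5.4) / (121.0 − 54.97) = 390.1/66.03 = 5.907

5.9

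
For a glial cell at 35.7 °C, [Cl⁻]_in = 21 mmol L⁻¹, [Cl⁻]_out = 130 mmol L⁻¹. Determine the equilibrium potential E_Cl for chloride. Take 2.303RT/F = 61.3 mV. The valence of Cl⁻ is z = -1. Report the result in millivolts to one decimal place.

E = (61.3/z) · log₁₀([Cl⁻]_out/[Cl⁻]_in) with z = -1.
For an anion, dividing by z = -1 reverses the sign.
= (61.3/-1) · log₁₀(130/21) = -61.30 · log₁₀(6.19)
= -61.30 · (0.7917) = -48.53 mV

-48.5 mV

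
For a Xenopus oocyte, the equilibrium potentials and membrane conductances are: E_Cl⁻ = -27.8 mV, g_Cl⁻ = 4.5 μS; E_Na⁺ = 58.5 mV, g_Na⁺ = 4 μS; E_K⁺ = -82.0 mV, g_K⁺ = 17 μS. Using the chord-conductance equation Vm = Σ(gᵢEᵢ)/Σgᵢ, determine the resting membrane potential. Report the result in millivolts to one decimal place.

Σ gᵢEᵢ = 4.5·(-27.8) + 4·(58.5) + 17·(-82.0) = -1285.10
Σ gᵢ = 4.5 + 4 + 17 = 25.5
Vm = -1285.10 / 25.5 = -50.40 mV

-50.4 mV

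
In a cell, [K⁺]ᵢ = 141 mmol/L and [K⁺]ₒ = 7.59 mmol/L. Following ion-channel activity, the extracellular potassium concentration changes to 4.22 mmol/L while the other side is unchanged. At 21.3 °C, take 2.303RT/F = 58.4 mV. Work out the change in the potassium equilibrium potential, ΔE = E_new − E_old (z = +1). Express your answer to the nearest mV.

E_old = (58.4/1)·log₁₀(7.59/141) = -74.11 mV
E_new = (58.4/1)·log₁₀(4.22/141) = -89.00 mV
ΔE = -89.00 − (-74.11) = -14.89 mV

-15 mV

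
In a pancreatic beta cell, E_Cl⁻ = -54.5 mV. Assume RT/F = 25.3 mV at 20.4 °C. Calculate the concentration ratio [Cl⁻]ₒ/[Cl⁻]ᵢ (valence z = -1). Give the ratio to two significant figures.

ln([out]/[in]) = E·z/(25.3) = -54.5 × -1 / 25.3 = 2.1542
[out]/[in] = e^(2.1542) = 8.621

8.6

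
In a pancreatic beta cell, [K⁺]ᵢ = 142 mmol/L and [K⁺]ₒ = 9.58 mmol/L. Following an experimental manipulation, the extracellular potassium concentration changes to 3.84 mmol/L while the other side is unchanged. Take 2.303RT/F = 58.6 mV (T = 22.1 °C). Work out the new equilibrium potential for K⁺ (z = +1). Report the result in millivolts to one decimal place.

-91.9 mV

After the shift: [K⁺]_out = 3.84, [K⁺]_in = 142 mmol/L.
E_new = (58.6/1)·log₁₀(3.84/142) = 58.60 · (-1.5680) = -91.88 mV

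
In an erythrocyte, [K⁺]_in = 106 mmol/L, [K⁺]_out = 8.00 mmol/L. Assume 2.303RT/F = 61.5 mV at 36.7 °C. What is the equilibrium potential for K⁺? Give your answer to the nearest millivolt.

E = (61.5/z) · log₁₀([K⁺]_out/[K⁺]_in) with z = +1.
= (61.5/1) · log₁₀(8.00/106) = 61.50 · log₁₀(0.07547)
= 61.50 · (-1.1222) = -69.02 mV

-69 mV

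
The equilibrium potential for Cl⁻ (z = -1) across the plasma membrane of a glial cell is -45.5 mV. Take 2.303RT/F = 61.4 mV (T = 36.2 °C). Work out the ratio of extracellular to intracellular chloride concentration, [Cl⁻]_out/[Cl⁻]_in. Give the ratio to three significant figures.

log₁₀([out]/[in]) = E·z/(61.4) = -45.5 × -1 / 61.4 = 0.7410
[out]/[in] = 10^(0.7410) = 5.509

5.51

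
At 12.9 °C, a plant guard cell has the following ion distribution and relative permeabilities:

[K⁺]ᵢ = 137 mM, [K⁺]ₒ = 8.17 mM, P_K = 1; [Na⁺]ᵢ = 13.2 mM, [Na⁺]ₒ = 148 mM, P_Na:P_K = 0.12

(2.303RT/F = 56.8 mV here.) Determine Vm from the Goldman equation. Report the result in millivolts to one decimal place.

Vm = 56.8 · log₁₀[(Σ P·[cation]ₒ + Σ P·[anion]ᵢ) / (Σ P·[cation]ᵢ + Σ P·[anion]ₒ)]
Numerator = 1×8.17 + 0.12×148 = 25.93
Denominator = 1×137 + 0.12×13.2 = 138.6
Vm = 56.8 · log₁₀(0.18711) = 56.8 × (-0.7279) = -41.35 mV

-41.3 mV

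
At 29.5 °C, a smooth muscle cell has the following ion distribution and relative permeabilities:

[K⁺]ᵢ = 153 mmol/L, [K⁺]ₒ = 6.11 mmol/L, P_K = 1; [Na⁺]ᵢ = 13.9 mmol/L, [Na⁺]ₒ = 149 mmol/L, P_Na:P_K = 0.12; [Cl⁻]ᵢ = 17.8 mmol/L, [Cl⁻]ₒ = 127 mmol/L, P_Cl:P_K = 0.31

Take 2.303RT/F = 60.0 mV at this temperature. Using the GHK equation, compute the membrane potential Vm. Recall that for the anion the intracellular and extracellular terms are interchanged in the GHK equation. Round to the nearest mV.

-49 mV

Vm = 60.0 · log₁₀[(Σ P·[cation]ₒ + Σ P·[anion]ᵢ) / (Σ P·[cation]ᵢ + Σ P·[anion]ₒ)]
Numerator = 1×6.11 + 0.12×149 + 0.31×17.8 = 29.51
Denominator = 1×153 + 0.12×13.9 + 0.31×127 = 194
Vm = 60.0 · log₁₀(0.15207) = 60.0 × (-0.8179) = -49.08 mV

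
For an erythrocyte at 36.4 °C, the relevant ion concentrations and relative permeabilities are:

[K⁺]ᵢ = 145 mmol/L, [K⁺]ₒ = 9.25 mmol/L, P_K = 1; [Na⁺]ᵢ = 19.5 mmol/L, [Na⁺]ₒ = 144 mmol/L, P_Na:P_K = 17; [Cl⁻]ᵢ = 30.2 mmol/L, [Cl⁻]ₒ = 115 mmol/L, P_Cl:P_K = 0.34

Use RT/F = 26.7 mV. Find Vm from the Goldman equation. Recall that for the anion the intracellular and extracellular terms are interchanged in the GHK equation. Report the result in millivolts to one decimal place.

41.8 mV

Vm = 26.7 · ln[(Σ P·[cation]ₒ + Σ P·[anion]ᵢ) / (Σ P·[cation]ᵢ + Σ P·[anion]ₒ)]
Numerator = 1×9.25 + 17×144 + 0.34×30.2 = 2468
Denominator = 1×145 + 17×19.5 + 0.34×115 = 515.6
Vm = 26.7 · ln(4.7857) = 26.7 × (1.5656) = 41.80 mV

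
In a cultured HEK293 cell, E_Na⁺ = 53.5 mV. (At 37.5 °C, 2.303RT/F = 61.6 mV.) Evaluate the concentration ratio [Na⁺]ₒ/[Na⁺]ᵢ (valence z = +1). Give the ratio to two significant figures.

7.4

log₁₀([out]/[in]) = E·z/(61.6) = 53.5 × 1 / 61.6 = 0.8685
[out]/[in] = 10^(0.8685) = 7.388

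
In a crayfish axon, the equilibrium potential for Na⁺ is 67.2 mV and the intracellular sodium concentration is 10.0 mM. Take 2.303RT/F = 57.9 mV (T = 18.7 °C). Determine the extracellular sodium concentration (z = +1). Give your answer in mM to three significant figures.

Nernst: E = (57.9/1) · log₁₀([out]/[in]), so log₁₀([out]/[in]) = 67.2 × 1 / 57.9 = 1.1606.
[out]/[in] = 10^(1.1606) = 14.48.
[out] = 14.48 × 10.0 = 144.8 mM.

145 mM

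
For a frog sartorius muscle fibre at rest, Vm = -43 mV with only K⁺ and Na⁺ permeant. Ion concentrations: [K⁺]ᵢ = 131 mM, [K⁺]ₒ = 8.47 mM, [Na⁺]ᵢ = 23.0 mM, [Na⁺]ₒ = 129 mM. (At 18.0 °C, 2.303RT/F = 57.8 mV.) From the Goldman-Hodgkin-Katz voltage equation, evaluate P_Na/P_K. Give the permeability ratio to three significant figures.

0.121

Let α = P_Na/P_K. GHK: Vm = 57.8·log₁₀[(Kₒ + α·Naₒ)/(Kᵢ + α·Naᵢ)].
10^(Vm/57.8) = 10^(-43.0/57.8) = 0.18032
So 0.18032·(Kᵢ + α·Naᵢ) = Kₒ + α·Naₒ → α = (0.18032·131.0 − 8.47) / (129.0 − 0.18032·23.0)
α = (23.62 − 8.47) / (129.0 − 4.147) = 15.15/124.9 = 0.1214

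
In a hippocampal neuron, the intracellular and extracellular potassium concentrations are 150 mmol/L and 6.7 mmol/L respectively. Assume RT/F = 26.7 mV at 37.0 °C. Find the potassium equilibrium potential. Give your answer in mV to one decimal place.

E = (26.7/z) · ln([K⁺]_out/[K⁺]_in) with z = +1.
= (26.7/1) · ln(6.7/150) = 26.70 · ln(0.04467)
= 26.70 · (-3.1085) = -83.00 mV

-83.0 mV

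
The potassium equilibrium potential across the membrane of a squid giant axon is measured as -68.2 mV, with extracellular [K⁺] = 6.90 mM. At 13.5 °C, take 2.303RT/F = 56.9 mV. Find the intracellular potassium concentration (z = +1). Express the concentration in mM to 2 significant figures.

Nernst: E = (56.9/1) · log₁₀([out]/[in]), so log₁₀([out]/[in]) = -68.2 × 1 / 56.9 = -1.1986.
[out]/[in] = 10^(-1.1986) = 0.0633.
[in] = 6.90 / 0.0633 = 109 mM.

110 mM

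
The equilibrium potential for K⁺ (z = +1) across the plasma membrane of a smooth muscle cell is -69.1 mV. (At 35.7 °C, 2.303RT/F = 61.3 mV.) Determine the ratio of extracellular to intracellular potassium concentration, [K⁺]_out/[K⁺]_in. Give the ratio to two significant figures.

log₁₀([out]/[in]) = E·z/(61.3) = -69.1 × 1 / 61.3 = -1.1272
[out]/[in] = 10^(-1.1272) = 0.0746

0.075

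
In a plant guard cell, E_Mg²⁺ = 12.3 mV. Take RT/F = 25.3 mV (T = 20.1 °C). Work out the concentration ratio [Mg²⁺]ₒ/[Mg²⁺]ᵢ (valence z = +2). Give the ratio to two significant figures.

2.6

ln([out]/[in]) = E·z/(25.3) = 12.3 × 2 / 25.3 = 0.9723
[out]/[in] = e^(0.9723) = 2.644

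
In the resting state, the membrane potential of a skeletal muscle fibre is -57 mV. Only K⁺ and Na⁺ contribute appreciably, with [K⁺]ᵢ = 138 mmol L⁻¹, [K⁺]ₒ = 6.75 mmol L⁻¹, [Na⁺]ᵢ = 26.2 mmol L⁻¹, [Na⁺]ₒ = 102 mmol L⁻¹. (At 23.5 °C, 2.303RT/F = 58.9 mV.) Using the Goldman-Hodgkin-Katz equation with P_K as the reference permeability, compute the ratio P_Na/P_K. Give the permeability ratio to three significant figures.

Let α = P_Na/P_K. GHK: Vm = 58.9·log₁₀[(Kₒ + α·Naₒ)/(Kᵢ + α·Naᵢ)].
10^(Vm/58.9) = 10^(-57.0/58.9) = 0.10771
So 0.10771·(Kᵢ + α·Naᵢ) = Kₒ + α·Naₒ → α = (0.10771·138.0 − 6.75) / (102.0 − 0.10771·26.2)
α = (14.86 − 6.75) / (102.0 − 2.822) = 8.114/99.18 = 0.08181

0.0818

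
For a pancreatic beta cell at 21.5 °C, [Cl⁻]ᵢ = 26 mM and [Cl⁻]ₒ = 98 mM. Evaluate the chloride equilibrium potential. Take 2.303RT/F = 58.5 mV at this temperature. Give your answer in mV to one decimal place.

E = (58.5/z) · log₁₀([Cl⁻]_out/[Cl⁻]_in) with z = -1.
For an anion, dividing by z = -1 reverses the sign.
= (58.5/-1) · log₁₀(98/26) = -58.50 · log₁₀(3.769)
= -58.50 · (0.5763) = -33.71 mV

-33.7 mV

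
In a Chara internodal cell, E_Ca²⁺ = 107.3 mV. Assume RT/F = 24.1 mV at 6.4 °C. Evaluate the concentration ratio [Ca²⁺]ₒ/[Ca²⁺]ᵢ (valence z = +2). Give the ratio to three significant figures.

ln([out]/[in]) = E·z/(24.1) = 107.3 × 2 / 24.1 = 8.9046
[out]/[in] = e^(8.9046) = 7366

7370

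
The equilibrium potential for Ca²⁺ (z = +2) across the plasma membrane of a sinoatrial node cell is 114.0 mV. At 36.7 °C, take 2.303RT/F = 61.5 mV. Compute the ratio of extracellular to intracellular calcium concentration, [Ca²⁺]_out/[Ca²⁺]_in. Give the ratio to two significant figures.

5100

log₁₀([out]/[in]) = E·z/(61.5) = 114.0 × 2 / 61.5 = 3.7073
[out]/[in] = 10^(3.7073) = 5097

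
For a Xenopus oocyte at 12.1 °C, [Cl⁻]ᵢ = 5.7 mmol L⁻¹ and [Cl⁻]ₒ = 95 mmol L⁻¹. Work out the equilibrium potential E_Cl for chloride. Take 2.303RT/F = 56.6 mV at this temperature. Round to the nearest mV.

E = (56.6/z) · log₁₀([Cl⁻]_out/[Cl⁻]_in) with z = -1.
For an anion, dividing by z = -1 reverses the sign.
= (56.6/-1) · log₁₀(95/5.7) = -56.60 · log₁₀(16.67)
= -56.60 · (1.2218) = -69.16 mV

-69 mV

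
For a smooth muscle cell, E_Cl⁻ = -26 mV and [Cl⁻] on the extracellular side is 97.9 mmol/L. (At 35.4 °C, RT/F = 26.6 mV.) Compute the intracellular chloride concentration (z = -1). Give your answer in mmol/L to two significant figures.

37 mmol/L

Nernst: E = (26.6/-1) · ln([out]/[in]), so ln([out]/[in]) = -26.0 × -1 / 26.6 = 0.9774.
[out]/[in] = e^(0.9774) = 2.658.
[in] = 97.9 / 2.658 = 36.84 mmol/L.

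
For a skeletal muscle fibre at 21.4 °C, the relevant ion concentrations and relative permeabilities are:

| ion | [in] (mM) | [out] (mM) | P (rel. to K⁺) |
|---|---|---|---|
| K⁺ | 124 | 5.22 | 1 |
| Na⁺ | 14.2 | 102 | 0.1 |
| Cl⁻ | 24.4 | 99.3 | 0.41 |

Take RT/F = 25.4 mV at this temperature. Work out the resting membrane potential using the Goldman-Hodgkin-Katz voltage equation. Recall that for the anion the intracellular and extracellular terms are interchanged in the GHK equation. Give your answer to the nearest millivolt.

-48 mV

Vm = 25.4 · ln[(Σ P·[cation]ₒ + Σ P·[anion]ᵢ) / (Σ P·[cation]ᵢ + Σ P·[anion]ₒ)]
Numerator = 1×5.22 + 0.1×102 + 0.41×24.4 = 25.42
Denominator = 1×124 + 0.1×14.2 + 0.41×99.3 = 166.1
Vm = 25.4 · ln(0.15303) = 25.4 × (-1.8771) = -47.68 mV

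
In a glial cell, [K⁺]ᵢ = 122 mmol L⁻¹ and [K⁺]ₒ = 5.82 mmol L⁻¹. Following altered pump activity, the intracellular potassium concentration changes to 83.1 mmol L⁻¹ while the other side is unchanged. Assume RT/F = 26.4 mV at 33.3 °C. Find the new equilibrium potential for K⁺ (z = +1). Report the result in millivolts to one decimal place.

-70.2 mV

After the shift: [K⁺]_out = 5.82, [K⁺]_in = 83.1 mmol L⁻¹.
E_new = (26.4/1)·ln(5.82/83.1) = 26.40 · (-2.6587) = -70.19 mV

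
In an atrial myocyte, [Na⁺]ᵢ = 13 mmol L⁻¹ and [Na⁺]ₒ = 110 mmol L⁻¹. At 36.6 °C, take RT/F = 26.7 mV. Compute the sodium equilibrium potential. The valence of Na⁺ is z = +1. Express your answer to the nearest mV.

57 mV

E = (26.7/z) · ln([Na⁺]_out/[Na⁺]_in) with z = +1.
= (26.7/1) · ln(110/13) = 26.70 · ln(8.462)
= 26.70 · (2.1355) = 57.02 mV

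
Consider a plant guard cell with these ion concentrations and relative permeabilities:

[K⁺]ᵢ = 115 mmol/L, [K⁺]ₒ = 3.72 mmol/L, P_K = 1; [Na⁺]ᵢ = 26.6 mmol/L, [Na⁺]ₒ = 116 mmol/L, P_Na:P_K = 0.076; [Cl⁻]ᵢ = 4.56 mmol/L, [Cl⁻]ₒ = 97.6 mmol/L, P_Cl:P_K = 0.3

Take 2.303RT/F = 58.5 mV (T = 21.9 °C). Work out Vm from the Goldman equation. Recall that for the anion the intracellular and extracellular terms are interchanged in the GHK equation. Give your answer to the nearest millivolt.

-60 mV

Vm = 58.5 · log₁₀[(Σ P·[cation]ₒ + Σ P·[anion]ᵢ) / (Σ P·[cation]ᵢ + Σ P·[anion]ₒ)]
Numerator = 1×3.72 + 0.076×116 + 0.3×4.56 = 13.9
Denominator = 1×115 + 0.076×26.6 + 0.3×97.6 = 146.3
Vm = 58.5 · log₁₀(0.095037) = 58.5 × (-1.0221) = -59.79 mV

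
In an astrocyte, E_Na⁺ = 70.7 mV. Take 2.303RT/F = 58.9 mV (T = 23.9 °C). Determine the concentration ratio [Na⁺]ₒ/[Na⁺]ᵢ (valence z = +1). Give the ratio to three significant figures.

15.9

log₁₀([out]/[in]) = E·z/(58.9) = 70.7 × 1 / 58.9 = 1.2003
[out]/[in] = 10^(1.2003) = 15.86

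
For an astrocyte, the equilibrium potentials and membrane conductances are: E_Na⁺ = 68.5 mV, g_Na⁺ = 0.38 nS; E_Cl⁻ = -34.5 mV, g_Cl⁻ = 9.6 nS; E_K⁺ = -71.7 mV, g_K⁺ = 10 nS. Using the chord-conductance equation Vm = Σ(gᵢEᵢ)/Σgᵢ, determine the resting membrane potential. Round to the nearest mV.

-51 mV

Σ gᵢEᵢ = 0.38·(68.5) + 9.6·(-34.5) + 10·(-71.7) = -1022.17
Σ gᵢ = 0.38 + 9.6 + 10 = 19.98
Vm = -1022.17 / 19.98 = -51.16 mV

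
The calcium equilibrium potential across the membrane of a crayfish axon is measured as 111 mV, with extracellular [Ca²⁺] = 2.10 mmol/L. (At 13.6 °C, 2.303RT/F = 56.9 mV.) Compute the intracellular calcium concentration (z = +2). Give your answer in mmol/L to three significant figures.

Nernst: E = (56.9/2) · log₁₀([out]/[in]), so log₁₀([out]/[in]) = 111.0 × 2 / 56.9 = 3.9016.
[out]/[in] = 10^(3.9016) = 7972.
[in] = 2.10 / 7972 = 0.0002634 mmol/L.

0.000263 mmol/L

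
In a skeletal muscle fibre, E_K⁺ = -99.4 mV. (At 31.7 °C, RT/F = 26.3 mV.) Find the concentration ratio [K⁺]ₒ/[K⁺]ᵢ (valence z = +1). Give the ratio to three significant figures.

ln([out]/[in]) = E·z/(26.3) = -99.4 × 1 / 26.3 = -3.7795
[out]/[in] = e^(-3.7795) = 0.02283

0.0228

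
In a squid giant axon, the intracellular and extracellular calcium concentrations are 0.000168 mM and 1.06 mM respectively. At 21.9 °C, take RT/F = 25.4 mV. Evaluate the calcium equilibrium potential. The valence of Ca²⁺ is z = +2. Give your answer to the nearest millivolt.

E = (25.4/z) · ln([Ca²⁺]_out/[Ca²⁺]_in) with z = +2.
= (25.4/2) · ln(1.06/0.000168) = 12.70 · ln(6310)
= 12.70 · (8.7498) = 111.12 mV

111 mV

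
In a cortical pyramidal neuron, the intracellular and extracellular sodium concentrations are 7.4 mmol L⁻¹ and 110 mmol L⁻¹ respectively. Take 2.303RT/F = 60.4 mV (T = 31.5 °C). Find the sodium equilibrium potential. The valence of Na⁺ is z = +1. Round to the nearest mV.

E = (60.4/z) · log₁₀([Na⁺]_out/[Na⁺]_in) with z = +1.
= (60.4/1) · log₁₀(110/7.4) = 60.40 · log₁₀(14.86)
= 60.40 · (1.1722) = 70.80 mV

71 mV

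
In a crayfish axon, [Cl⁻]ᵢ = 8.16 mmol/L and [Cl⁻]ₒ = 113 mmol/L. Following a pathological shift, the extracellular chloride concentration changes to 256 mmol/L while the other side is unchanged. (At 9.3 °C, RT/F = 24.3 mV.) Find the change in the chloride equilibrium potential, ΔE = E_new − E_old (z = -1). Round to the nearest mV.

E_old = (24.3/-1)·ln(113/8.16) = -63.86 mV
E_new = (24.3/-1)·ln(256/8.16) = -83.74 mV
ΔE = -83.74 − (-63.86) = -19.87 mV

-20 mV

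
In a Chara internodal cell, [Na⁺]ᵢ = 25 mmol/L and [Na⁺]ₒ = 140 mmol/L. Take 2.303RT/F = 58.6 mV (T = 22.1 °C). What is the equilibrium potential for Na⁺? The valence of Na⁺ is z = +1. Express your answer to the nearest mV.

44 mV

E = (58.6/z) · log₁₀([Na⁺]_out/[Na⁺]_in) with z = +1.
= (58.6/1) · log₁₀(140/25) = 58.60 · log₁₀(5.6)
= 58.60 · (0.7482) = 43.84 mV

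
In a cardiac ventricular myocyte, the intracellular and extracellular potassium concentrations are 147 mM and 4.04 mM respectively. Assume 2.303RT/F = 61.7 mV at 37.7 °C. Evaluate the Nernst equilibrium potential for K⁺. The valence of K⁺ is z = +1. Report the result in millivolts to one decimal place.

E = (61.7/z) · log₁₀([K⁺]_out/[K⁺]_in) with z = +1.
= (61.7/1) · log₁₀(4.04/147) = 61.70 · log₁₀(0.02748)
= 61.70 · (-1.5609) = -96.31 mV

-96.3 mV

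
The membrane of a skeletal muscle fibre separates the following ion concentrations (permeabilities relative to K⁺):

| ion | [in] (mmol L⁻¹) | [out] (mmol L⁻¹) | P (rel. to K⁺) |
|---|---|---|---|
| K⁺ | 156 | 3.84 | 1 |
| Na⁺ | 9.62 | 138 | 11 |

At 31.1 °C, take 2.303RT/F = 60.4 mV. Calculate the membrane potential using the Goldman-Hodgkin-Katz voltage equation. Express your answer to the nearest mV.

46 mV

Vm = 60.4 · log₁₀[(Σ P·[cation]ₒ + Σ P·[anion]ᵢ) / (Σ P·[cation]ᵢ + Σ P·[anion]ₒ)]
Numerator = 1×3.84 + 11×138 = 1522
Denominator = 1×156 + 11×9.62 = 261.8
Vm = 60.4 · log₁₀(5.8125) = 60.4 × (0.7644) = 46.17 mV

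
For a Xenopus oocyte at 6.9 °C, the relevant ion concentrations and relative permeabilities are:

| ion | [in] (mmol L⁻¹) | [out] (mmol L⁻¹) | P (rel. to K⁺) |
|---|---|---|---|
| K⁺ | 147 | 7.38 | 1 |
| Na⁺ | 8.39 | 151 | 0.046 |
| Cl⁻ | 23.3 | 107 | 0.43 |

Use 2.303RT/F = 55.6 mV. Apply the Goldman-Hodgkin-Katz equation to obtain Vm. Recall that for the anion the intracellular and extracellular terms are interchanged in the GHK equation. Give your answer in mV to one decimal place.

-50.0 mV

Vm = 55.6 · log₁₀[(Σ P·[cation]ₒ + Σ P·[anion]ᵢ) / (Σ P·[cation]ᵢ + Σ P·[anion]ₒ)]
Numerator = 1×7.38 + 0.046×151 + 0.43×23.3 = 24.34
Denominator = 1×147 + 0.046×8.39 + 0.43×107 = 193.4
Vm = 55.6 · log₁₀(0.12588) = 55.6 × (-0.9000) = -50.04 mV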